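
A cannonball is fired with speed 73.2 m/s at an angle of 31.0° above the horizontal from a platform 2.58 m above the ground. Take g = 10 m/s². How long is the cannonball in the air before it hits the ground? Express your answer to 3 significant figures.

7.61 s

Vertical component: v_y = 73.2 sin 31.0° = 37.70 m/s.
Taking up as positive with launch at y = 2.58 m, landing at y = 0: 0 = 2.58 + 37.70 t − ½(10) t².
Solving 5.000 t² − 37.70 t − 2.58 = 0 gives t = [37.70 + √(37.70² + 4·5.000·2.58)] / 10.00 = 7.61 s.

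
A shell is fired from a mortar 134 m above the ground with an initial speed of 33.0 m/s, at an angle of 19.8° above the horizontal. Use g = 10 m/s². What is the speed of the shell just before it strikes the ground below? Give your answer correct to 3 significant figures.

v_x = 33.0 cos 19.8° = 31.05 m/s is unchanged throughout.
For the vertical component, v_y² = v_y0² + 2 g h = (11.18)² + 2×10×134 = 2805, so |v_y| = 52.96 m/s.
Impact speed = √(v_x² + v_y²) = √(964.1 + 2805) = 61.4 m/s.

61.4 m/s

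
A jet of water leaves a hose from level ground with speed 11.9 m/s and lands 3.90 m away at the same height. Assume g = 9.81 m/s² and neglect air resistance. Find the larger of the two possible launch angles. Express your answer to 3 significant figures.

Level-ground range: R = v₀² sin(2θ)/g ⇒ sin 2θ = R g / v₀² = 3.90×9.81/11.9² = 0.2702.
2θ = arcsin(0.2702) = 15.68° or 180° − 15.68° = 164.32°.
So θ = 7.84° or θ = 82.2°.

82.2°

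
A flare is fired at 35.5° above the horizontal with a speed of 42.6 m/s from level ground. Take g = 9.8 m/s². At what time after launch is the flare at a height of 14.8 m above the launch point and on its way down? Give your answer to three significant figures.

4.36 s

v_y0 = 42.6 sin 35.5° = 24.74 m/s.
Set y = v_y0 t − ½ g t² = 14.8: 4.900 t² − 24.74 t + 14.8 = 0.
t = [24.74 ± √(612.1 − 290.1)] / 9.8 = (24.74 ± 17.94) / 9.8, giving t = 0.694 s or t = 4.36 s.
On the way down corresponds to the larger root: t = 4.36 s.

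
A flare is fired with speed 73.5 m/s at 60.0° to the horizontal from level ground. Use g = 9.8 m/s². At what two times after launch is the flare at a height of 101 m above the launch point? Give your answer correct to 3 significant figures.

v_y0 = 73.5 sin 60.0° = 63.65 m/s.
Set y = v_y0 t − ½ g t² = 101: 4.900 t² − 63.65 t + 101 = 0.
t = [63.65 ± √(4051 − 1980)] / 9.8 = (63.65 ± 45.51) / 9.8, giving t = 1.85 s or t = 11.1 s.
So the flare is at 101 m at t = 1.85 s (rising) and t = 11.1 s (falling).

1.85 s and 11.1 s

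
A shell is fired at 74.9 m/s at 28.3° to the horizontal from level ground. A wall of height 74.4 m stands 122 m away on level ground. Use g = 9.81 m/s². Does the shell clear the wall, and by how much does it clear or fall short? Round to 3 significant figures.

No — it falls 25.5 m short of clearing the wall.

v_x = 74.9 cos 28.3° = 65.95 m/s; v_y0 = 74.9 sin 28.3° = 35.51 m/s.
Time to reach the wall: t = 122 / 65.95 = 1.850 s.
Height at that point: y = 35.51×1.850 − 4.905×1.850² = 48.91 m.
That is 74.4 − 48.91 = 25.5 m below the top of the wall, so the shell does not clear it.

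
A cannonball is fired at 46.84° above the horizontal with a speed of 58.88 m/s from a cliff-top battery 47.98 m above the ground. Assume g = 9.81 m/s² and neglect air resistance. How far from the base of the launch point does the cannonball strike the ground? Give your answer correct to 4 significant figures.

393.0 m

Components: v_x = 58.88 cos 46.84° = 40.276 m/s, v_y = 58.88 sin 46.84° = 42.950 m/s.
Vertical: 0 = 47.98 + 42.950 t − ½(9.81) t² ⇒ 4.905 t² − 42.950 t − 47.98 = 0.
t = [42.950 + √(1844.7 + 941.37)] / 9.810 = 9.7587 s.
Horizontal: R = v_x · t = 40.276 × 9.7587 = 393.0 m.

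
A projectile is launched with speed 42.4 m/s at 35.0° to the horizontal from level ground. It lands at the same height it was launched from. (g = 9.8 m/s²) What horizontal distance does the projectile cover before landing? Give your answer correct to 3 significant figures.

172 m

Components: v_x = 42.4 cos 35.0° = 34.73 m/s, v_y = 42.4 sin 35.0° = 24.32 m/s.
Time of flight (same landing height): t = 2 v_y / g = 2 × 24.32 / 9.8 = 4.963 s.
Range: R = v_x · t = 34.73 × 4.963 = 172 m.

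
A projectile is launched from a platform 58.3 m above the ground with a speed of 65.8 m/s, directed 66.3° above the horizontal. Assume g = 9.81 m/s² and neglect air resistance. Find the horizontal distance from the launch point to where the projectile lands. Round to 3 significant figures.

349 m

Components: v_x = 65.8 cos 66.3° = 26.45 m/s, v_y = 65.8 sin 66.3° = 60.25 m/s.
Vertical: 0 = 58.3 + 60.25 t − ½(9.81) t² ⇒ 4.905 t² − 60.25 t − 58.3 = 0.
t = [60.25 + √(3630 + 1144)] / 9.810 = 13.18 s.
Horizontal: R = v_x · t = 26.45 × 13.18 = 349 m.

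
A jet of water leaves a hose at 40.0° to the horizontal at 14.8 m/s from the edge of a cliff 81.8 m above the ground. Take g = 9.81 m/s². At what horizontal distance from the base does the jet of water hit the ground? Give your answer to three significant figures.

Components: v_x = 14.8 cos 40.0° = 11.34 m/s, v_y = 14.8 sin 40.0° = 9.513 m/s.
Vertical: 0 = 81.8 + 9.513 t − ½(9.81) t² ⇒ 4.905 t² − 9.513 t − 81.8 = 0.
t = [9.513 + √(90.50 + 1605)] / 9.810 = 5.167 s.
Horizontal: R = v_x · t = 11.34 × 5.167 = 58.6 m.

58.6 m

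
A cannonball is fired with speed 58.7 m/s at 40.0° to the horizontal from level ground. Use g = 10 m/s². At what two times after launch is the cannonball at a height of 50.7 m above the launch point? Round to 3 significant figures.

v_y0 = 58.7 sin 40.0° = 37.73 m/s.
Set y = v_y0 t − ½ g t² = 50.7: 5.000 t² − 37.73 t + 50.7 = 0.
t = [37.73 ± √(1424 − 1014)] / 10 = (37.73 ± 20.25) / 10, giving t = 1.75 s or t = 5.80 s.
So the cannonball is at 50.7 m at t = 1.75 s (rising) and t = 5.80 s (falling).

1.75 s and 5.80 s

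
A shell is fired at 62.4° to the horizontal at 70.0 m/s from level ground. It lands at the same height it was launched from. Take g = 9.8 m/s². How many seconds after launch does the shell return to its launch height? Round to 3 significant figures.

12.7 s

Vertical component: v_y = 70.0 sin 62.4° = 62.03 m/s.
For a projectile landing at launch height, time of flight is t = 2 v_y / g = 2 × 62.03 / 9.8 = 12.7 s.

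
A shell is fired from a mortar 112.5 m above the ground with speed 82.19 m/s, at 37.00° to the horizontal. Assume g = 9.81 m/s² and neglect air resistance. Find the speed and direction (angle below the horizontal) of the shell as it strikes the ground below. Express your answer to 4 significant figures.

94.67 m/s at 46.10° below the horizontal

v_x = 82.19 cos 37.00° = 65.640 m/s (constant).
|v_y| at impact = √((49.463)² + 2×9.81×112.5) = 68.219 m/s.
Speed = √(65.640² + 68.219²) = 94.67 m/s; angle = arctan(68.219/65.640) = 46.10° below horizontal.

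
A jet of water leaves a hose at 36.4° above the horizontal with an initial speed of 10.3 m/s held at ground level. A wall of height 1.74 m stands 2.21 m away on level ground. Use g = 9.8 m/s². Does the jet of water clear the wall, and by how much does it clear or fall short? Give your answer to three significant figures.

v_x = 10.3 cos 36.4° = 8.290 m/s; v_y0 = 10.3 sin 36.4° = 6.112 m/s.
Time to reach the wall: t = 2.21 / 8.290 = 0.2666 s.
Height at that point: y = 6.112×0.2666 − 4.900×0.2666² = 1.281 m.
That is 1.74 − 1.281 = 0.459 m below the top of the wall, so the jet of water does not clear it.

No — it falls 0.459 m short of clearing the wall.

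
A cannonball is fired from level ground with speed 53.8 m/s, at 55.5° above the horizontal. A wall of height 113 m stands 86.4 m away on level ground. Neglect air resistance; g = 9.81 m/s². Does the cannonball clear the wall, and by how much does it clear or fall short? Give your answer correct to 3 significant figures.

v_x = 53.8 cos 55.5° = 30.47 m/s; v_y0 = 53.8 sin 55.5° = 44.34 m/s.
Time to reach the wall: t = 86.4 / 30.47 = 2.836 s.
Height at that point: y = 44.34×2.836 − 4.905×2.836² = 86.30 m.
That is 113 − 86.30 = 26.7 m below the top of the wall, so the cannonball does not clear it.

No — it falls 26.7 m short of clearing the wall.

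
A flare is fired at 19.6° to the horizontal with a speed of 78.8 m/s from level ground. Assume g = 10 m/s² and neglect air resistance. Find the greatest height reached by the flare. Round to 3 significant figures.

Vertical component of launch velocity: v_y = 78.8 sin 19.6° = 26.43 m/s.
At the highest point the vertical velocity is zero, so v_y² = 2 g h_max.
h_max = (26.43)² / (2 × 10) = 698.5 / 20.00 = 34.9 m.

34.9 m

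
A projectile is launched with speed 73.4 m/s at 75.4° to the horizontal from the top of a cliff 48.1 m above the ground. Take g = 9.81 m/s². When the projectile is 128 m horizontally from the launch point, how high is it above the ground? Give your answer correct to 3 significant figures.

305 m

v_x = 73.4 cos 75.4° = 18.50 m/s, v_y0 = 73.4 sin 75.4° = 71.03 m/s.
Time to reach x = 128 m: t = x / v_x = 128 / 18.50 = 6.919 s.
y = 48.1 + v_y0 t − ½ g t² = 48.1 + 71.03×6.919 − 4.905×6.919² = 305 m.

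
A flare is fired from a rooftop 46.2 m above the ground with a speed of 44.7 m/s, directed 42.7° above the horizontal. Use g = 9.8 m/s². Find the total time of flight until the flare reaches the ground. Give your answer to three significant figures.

Vertical component: v_y = 44.7 sin 42.7° = 30.31 m/s.
Taking up as positive with launch at y = 46.2 m, landing at y = 0: 0 = 46.2 + 30.31 t − ½(9.8) t².
Solving 4.900 t² − 30.31 t − 46.2 = 0 gives t = [30.31 + √(30.31² + 4·4.900·46.2)] / 9.800 = 7.45 s.

7.45 s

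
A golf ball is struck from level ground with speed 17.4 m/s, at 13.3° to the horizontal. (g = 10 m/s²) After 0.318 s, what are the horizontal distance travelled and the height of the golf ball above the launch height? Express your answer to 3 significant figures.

x = 5.38 m, y = 0.767 m

v_x = 17.4 cos 13.3° = 16.93 m/s; v_y0 = 17.4 sin 13.3° = 4.003 m/s.
x = v_x t = 16.93 × 0.318 = 5.38 m.
y = v_y0 t − ½ g t² = 4.003×0.318 − 5.000×0.318² = 0.767 m.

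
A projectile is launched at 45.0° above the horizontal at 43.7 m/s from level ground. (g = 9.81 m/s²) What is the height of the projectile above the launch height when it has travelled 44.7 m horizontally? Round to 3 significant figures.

v_x = 43.7 cos 45.0° = 30.90 m/s, v_y0 = 43.7 sin 45.0° = 30.90 m/s.
Time to reach x = 44.7 m: t = x / v_x = 44.7 / 30.90 = 1.447 s.
y = v_y0 t − ½ g t² = 30.90×1.447 − 4.905×1.447² = 34.4 m.

34.4 m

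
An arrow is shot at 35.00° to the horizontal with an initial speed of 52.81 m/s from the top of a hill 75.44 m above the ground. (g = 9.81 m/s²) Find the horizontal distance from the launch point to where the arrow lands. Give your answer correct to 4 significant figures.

349.5 m

Components: v_x = 52.81 cos 35.00° = 43.259 m/s, v_y = 52.81 sin 35.00° = 30.291 m/s.
Vertical: 0 = 75.44 + 30.291 t − ½(9.81) t² ⇒ 4.905 t² − 30.291 t − 75.44 = 0.
t = [30.291 + √(917.54 + 1480.1)] / 9.810 = 8.0792 s.
Horizontal: R = v_x · t = 43.259 × 8.0792 = 349.5 m.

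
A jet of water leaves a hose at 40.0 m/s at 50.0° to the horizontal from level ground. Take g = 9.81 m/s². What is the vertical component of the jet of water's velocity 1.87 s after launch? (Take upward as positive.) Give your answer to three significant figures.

12.3 m/s

Initial vertical component: v_y0 = 40.0 sin 50.0° = 30.64 m/s.
v_y(t) = v_y0 − g t = 30.64 − 9.81 × 1.87 = 12.3 m/s.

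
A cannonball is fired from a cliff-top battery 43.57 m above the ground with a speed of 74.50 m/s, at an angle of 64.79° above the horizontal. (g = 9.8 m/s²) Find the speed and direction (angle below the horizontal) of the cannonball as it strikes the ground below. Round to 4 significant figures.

80.03 m/s at 66.64° below the horizontal

v_x = 74.50 cos 64.79° = 31.732 m/s (constant).
|v_y| at impact = √((67.404)² + 2×9.8×43.57) = 73.466 m/s.
Speed = √(31.732² + 73.466²) = 80.03 m/s; angle = arctan(73.466/31.732) = 66.64° below horizontal.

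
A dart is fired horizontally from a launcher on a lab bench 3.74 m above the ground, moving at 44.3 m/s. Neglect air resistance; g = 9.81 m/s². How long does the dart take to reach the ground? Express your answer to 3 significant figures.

0.873 s

The horizontal speed doesn't affect the fall. With v_y0 = 0, h = ½ g t².
t = √(2 × 3.74 / 9.81) = √0.7625 = 0.873 s.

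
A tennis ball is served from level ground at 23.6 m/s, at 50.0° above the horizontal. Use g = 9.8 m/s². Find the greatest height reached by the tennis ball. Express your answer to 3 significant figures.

Vertical component of launch velocity: v_y = 23.6 sin 50.0° = 18.08 m/s.
At the highest point the vertical velocity is zero, so v_y² = 2 g h_max.
h_max = (18.08)² / (2 × 9.8) = 326.9 / 19.60 = 16.7 m.

16.7 m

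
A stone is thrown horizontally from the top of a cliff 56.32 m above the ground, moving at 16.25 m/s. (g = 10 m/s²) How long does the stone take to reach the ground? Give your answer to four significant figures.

The horizontal speed doesn't affect the fall. With v_y0 = 0, h = ½ g t².
t = √(2 × 56.32 / 10) = √11.264 = 3.356 s.

3.356 s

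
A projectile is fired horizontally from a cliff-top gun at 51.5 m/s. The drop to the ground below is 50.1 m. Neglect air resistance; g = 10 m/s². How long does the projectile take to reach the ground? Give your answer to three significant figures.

3.17 s

The horizontal speed doesn't affect the fall. With v_y0 = 0, h = ½ g t².
t = √(2 × 50.1 / 10) = √10.02 = 3.17 s.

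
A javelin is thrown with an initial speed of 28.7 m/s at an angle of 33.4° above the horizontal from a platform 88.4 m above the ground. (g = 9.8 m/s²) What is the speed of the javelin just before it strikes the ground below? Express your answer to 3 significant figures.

50.6 m/s

v_x = 28.7 cos 33.4° = 23.96 m/s is unchanged throughout.
For the vertical component, v_y² = v_y0² + 2 g h = (15.80)² + 2×9.8×88.4 = 1982, so |v_y| = 44.52 m/s.
Impact speed = √(v_x² + v_y²) = √(574.1 + 1982) = 50.6 m/s.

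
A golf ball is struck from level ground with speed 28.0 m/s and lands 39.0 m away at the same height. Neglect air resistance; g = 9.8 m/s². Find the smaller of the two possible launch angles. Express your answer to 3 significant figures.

Level-ground range: R = v₀² sin(2θ)/g ⇒ sin 2θ = R g / v₀² = 39.0×9.8/28.0² = 0.4875.
2θ = arcsin(0.4875) = 29.18° or 180° − 29.18° = 150.82°.
So θ = 14.6° or θ = 75.4°.

14.6°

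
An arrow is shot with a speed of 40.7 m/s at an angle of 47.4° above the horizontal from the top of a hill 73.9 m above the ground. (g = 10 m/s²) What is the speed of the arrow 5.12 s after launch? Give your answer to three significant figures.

v_x = 40.7 cos 47.4° = 27.55 m/s (constant).
v_y(t) = 40.7 sin 47.4° − g t = 29.96 − 10 × 5.12 = -21.24 m/s.
Speed = √(v_x² + v_y²) = √(759.0 + 451.1) = 34.8 m/s.

34.8 m/s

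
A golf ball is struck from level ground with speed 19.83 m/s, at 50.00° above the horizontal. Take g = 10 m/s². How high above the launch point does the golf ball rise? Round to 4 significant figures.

11.54 m

Vertical component of launch velocity: v_y = 19.83 sin 50.00° = 15.191 m/s.
At the highest point the vertical velocity is zero, so v_y² = 2 g h_max.
h_max = (15.191)² / (2 × 10) = 230.77 / 20.00 = 11.54 m.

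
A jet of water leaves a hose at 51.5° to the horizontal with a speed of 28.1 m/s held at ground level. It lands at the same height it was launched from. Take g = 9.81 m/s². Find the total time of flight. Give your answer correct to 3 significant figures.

4.48 s

Vertical component: v_y = 28.1 sin 51.5° = 21.99 m/s.
For a projectile landing at launch height, time of flight is t = 2 v_y / g = 2 × 21.99 / 9.81 = 4.48 s.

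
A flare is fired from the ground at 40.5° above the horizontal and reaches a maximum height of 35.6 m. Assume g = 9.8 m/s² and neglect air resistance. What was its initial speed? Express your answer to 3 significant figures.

At maximum height v_y = 0, so (v₀ sin θ)² = 2 g H.
v₀ sin 40.5° = √(2 × 9.8 × 35.6) = 26.42 m/s.
v₀ = 26.42 / sin 40.5° = 26.42 / 0.6494 = 40.7 m/s.

40.7 m/s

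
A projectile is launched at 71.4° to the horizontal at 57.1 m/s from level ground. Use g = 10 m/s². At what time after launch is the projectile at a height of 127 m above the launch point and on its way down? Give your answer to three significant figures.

v_y0 = 57.1 sin 71.4° = 54.12 m/s.
Set y = v_y0 t − ½ g t² = 127: 5.000 t² − 54.12 t + 127 = 0.
t = [54.12 ± √(2929 − 2540)] / 10 = (54.12 ± 19.72) / 10, giving t = 3.44 s or t = 7.38 s.
On the way down corresponds to the larger root: t = 7.38 s.

7.38 s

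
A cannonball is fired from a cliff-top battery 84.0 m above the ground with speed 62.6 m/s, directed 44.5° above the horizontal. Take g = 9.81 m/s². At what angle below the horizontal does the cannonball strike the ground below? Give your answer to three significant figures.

v_x = 62.6 cos 44.5° = 44.65 m/s.
At impact |v_y| = √(v_y0² + 2 g h) = √(43.88² + 2×9.81×84.0) = 59.78 m/s.
Angle below horizontal = arctan(|v_y| / v_x) = arctan(59.78 / 44.65) = 53.2°.

53.2°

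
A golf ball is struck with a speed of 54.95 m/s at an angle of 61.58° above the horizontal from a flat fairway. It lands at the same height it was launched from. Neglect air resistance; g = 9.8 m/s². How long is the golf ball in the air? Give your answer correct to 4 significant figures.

Vertical component: v_y = 54.95 sin 61.58° = 48.328 m/s.
For a projectile landing at launch height, time of flight is t = 2 v_y / g = 2 × 48.328 / 9.8 = 9.863 s.

9.863 s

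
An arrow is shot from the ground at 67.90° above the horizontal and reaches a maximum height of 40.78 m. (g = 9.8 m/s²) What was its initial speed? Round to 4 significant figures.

30.51 m/s

At maximum height v_y = 0, so (v₀ sin θ)² = 2 g H.
v₀ sin 67.90° = √(2 × 9.8 × 40.78) = 28.272 m/s.
v₀ = 28.272 / sin 67.90° = 28.272 / 0.9265 = 30.51 m/s.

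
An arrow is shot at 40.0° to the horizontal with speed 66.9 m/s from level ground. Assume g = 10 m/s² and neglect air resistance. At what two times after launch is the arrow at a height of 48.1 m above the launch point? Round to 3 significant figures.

v_y0 = 66.9 sin 40.0° = 43.00 m/s.
Set y = v_y0 t − ½ g t² = 48.1: 5.000 t² − 43.00 t + 48.1 = 0.
t = [43.00 ± √(1849 − 962.0)] / 10 = (43.00 ± 29.78) / 10, giving t = 1.32 s or t = 7.28 s.
So the arrow is at 48.1 m at t = 1.32 s (rising) and t = 7.28 s (falling).

1.32 s and 7.28 s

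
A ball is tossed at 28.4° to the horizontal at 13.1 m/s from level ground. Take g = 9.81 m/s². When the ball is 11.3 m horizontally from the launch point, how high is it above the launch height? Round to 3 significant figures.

v_x = 13.1 cos 28.4° = 11.52 m/s, v_y0 = 13.1 sin 28.4° = 6.231 m/s.
Time to reach x = 11.3 m: t = x / v_x = 11.3 / 11.52 = 0.9809 s.
y = v_y0 t − ½ g t² = 6.231×0.9809 − 4.905×0.9809² = 1.39 m.

1.39 m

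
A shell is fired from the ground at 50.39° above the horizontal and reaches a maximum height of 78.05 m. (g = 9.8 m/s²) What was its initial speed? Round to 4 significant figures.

50.77 m/s

At maximum height v_y = 0, so (v₀ sin θ)² = 2 g H.
v₀ sin 50.39° = √(2 × 9.8 × 78.05) = 39.112 m/s.
v₀ = 39.112 / sin 50.39° = 39.112 / 0.7704 = 50.77 m/s.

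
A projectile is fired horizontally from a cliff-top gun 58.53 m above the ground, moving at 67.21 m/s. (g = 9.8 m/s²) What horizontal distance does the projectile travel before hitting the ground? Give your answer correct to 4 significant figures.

232.3 m

Initial vertical velocity is zero, so the fall time comes from h = ½ g t²: t = √(2 × 58.53 / 9.8) = 3.4561 s.
Horizontal motion is uniform at 67.21 m/s, so x = 67.21 × 3.4561 = 232.3 m.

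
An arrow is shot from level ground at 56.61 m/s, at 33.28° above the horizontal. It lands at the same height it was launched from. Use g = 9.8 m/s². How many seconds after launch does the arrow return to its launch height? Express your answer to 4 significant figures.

6.340 s

Vertical component: v_y = 56.61 sin 33.28° = 31.064 m/s.
For a projectile landing at launch height, time of flight is t = 2 v_y / g = 2 × 31.064 / 9.8 = 6.340 s.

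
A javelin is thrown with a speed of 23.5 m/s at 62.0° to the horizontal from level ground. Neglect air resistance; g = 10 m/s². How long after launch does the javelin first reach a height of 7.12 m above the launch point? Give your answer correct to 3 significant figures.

v_y0 = 23.5 sin 62.0° = 20.75 m/s.
Set y = v_y0 t − ½ g t² = 7.12: 5.000 t² − 20.75 t + 7.12 = 0.
t = [20.75 ± √(430.6 − 142.4)] / 10 = (20.75 ± 16.98) / 10, giving t = 0.377 s or t = 3.77 s.
The javelin is on the way up at the first time, so t = 0.377 s.

0.377 s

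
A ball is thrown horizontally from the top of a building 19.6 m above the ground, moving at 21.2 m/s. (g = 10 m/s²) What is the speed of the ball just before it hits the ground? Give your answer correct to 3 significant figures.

29.0 m/s

Fall time: t = √(2 × 19.6 / 10) = 1.980 s.
At impact: v_x = 21.2 m/s (unchanged), v_y = g t = 10 × 1.980 = 19.80 m/s.
Speed = √(v_x² + v_y²) = √(449.4 + 392.0) = 29.0 m/s.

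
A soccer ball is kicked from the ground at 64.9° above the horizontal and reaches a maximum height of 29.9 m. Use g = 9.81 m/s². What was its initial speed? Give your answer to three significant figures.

At maximum height v_y = 0, so (v₀ sin θ)² = 2 g H.
v₀ sin 64.9° = √(2 × 9.81 × 29.9) = 24.22 m/s.
v₀ = 24.22 / sin 64.9° = 24.22 / 0.9056 = 26.7 m/s.

26.7 m/s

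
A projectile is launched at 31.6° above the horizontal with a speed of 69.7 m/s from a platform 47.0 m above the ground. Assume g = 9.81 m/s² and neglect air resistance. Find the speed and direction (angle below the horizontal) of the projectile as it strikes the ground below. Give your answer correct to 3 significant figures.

v_x = 69.7 cos 31.6° = 59.37 m/s (constant).
|v_y| at impact = √((36.52)² + 2×9.81×47.0) = 47.50 m/s.
Speed = √(59.37² + 47.50²) = 76.0 m/s; angle = arctan(47.50/59.37) = 38.7° below horizontal.

76.0 m/s at 38.7° below the horizontal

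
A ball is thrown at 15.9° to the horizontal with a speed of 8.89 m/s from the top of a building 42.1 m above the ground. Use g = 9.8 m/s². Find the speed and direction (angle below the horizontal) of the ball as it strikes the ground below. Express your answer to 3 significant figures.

v_x = 8.89 cos 15.9° = 8.550 m/s (constant).
|v_y| at impact = √((2.435)² + 2×9.8×42.1) = 28.83 m/s.
Speed = √(8.550² + 28.83²) = 30.1 m/s; angle = arctan(28.83/8.550) = 73.5° below horizontal.

30.1 m/s at 73.5° below the horizontal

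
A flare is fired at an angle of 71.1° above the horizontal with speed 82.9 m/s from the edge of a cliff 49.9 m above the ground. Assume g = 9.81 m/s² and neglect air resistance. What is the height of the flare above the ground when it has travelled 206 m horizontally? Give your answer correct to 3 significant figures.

v_x = 82.9 cos 71.1° = 26.85 m/s, v_y0 = 82.9 sin 71.1° = 78.43 m/s.
Time to reach x = 206 m: t = x / v_x = 206 / 26.85 = 7.672 s.
y = 49.9 + v_y0 t − ½ g t² = 49.9 + 78.43×7.672 − 4.905×7.672² = 363 m.

363 m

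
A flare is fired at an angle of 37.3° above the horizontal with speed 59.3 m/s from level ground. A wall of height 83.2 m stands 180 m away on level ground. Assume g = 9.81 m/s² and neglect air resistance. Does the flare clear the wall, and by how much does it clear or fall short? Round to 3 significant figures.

No — it falls 17.5 m short of clearing the wall.

v_x = 59.3 cos 37.3° = 47.17 m/s; v_y0 = 59.3 sin 37.3° = 35.94 m/s.
Time to reach the wall: t = 180 / 47.17 = 3.816 s.
Height at that point: y = 35.94×3.816 − 4.905×3.816² = 65.72 m.
That is 83.2 − 65.72 = 17.5 m below the top of the wall, so the flare does not clear it.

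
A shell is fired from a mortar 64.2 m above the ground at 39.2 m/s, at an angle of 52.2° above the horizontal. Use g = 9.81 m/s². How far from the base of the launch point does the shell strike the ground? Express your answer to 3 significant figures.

191 m

Components: v_x = 39.2 cos 52.2° = 24.03 m/s, v_y = 39.2 sin 52.2° = 30.97 m/s.
Vertical: 0 = 64.2 + 30.97 t − ½(9.81) t² ⇒ 4.905 t² − 30.97 t − 64.2 = 0.
t = [30.97 + √(959.1 + 1260)] / 9.810 = 7.959 s.
Horizontal: R = v_x · t = 24.03 × 7.959 = 191 m.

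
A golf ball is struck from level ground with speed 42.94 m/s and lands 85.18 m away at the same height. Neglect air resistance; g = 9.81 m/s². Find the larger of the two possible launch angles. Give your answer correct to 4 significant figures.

76.53°

Level-ground range: R = v₀² sin(2θ)/g ⇒ sin 2θ = R g / v₀² = 85.18×9.81/42.94² = 0.4532.
2θ = arcsin(0.4532) = 26.949° or 180° − 26.949° = 153.051°.
So θ = 13.47° or θ = 76.53°.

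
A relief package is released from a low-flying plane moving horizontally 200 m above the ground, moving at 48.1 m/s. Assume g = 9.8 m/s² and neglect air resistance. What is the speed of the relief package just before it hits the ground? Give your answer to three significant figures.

79.0 m/s

Fall time: t = √(2 × 200 / 9.8) = 6.389 s.
At impact: v_x = 48.1 m/s (unchanged), v_y = g t = 9.8 × 6.389 = 62.61 m/s.
Speed = √(v_x² + v_y²) = √(2314 + 3920) = 79.0 m/s.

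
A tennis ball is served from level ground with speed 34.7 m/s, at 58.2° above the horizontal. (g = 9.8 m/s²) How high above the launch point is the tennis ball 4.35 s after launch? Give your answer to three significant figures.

v_y0 = 34.7 sin 58.2° = 29.49 m/s.
y(t) = v_y0 t − ½ g t² = 29.49×4.35 − 4.900×4.35² = 35.6 m.

35.6 m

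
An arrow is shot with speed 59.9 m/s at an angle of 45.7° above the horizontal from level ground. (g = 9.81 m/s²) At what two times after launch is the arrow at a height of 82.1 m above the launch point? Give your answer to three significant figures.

2.83 s and 5.91 s

v_y0 = 59.9 sin 45.7° = 42.87 m/s.
Set y = v_y0 t − ½ g t² = 82.1: 4.905 t² − 42.87 t + 82.1 = 0.
t = [42.87 ± √(1838 − 1611)] / 9.81 = (42.87 ± 15.07) / 9.81, giving t = 2.83 s or t = 5.91 s.
So the arrow is at 82.1 m at t = 2.83 s (rising) and t = 5.91 s (falling).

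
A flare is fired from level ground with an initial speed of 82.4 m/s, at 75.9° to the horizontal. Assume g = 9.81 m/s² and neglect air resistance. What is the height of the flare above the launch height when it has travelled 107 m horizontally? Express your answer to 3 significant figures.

287 m

v_x = 82.4 cos 75.9° = 20.07 m/s, v_y0 = 82.4 sin 75.9° = 79.92 m/s.
Time to reach x = 107 m: t = x / v_x = 107 / 20.07 = 5.331 s.
y = v_y0 t − ½ g t² = 79.92×5.331 − 4.905×5.331² = 287 m.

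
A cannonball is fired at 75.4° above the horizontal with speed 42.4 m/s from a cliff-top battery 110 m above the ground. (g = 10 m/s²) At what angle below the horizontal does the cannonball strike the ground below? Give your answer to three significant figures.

v_x = 42.4 cos 75.4° = 10.69 m/s.
At impact |v_y| = √(v_y0² + 2 g h) = √(41.03² + 2×10×110) = 62.32 m/s.
Angle below horizontal = arctan(|v_y| / v_x) = arctan(62.32 / 10.69) = 80.3°.

80.3°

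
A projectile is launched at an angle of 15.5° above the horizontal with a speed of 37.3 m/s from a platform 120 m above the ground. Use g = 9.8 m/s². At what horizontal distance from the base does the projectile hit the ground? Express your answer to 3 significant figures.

218 m

Components: v_x = 37.3 cos 15.5° = 35.94 m/s, v_y = 37.3 sin 15.5° = 9.968 m/s.
Vertical: 0 = 120 + 9.968 t − ½(9.8) t² ⇒ 4.900 t² − 9.968 t − 120 = 0.
t = [9.968 + √(99.36 + 2352)] / 9.800 = 6.069 s.
Horizontal: R = v_x · t = 35.94 × 6.069 = 218 m.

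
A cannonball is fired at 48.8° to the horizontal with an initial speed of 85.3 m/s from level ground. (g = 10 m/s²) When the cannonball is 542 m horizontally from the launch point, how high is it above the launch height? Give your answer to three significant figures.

v_x = 85.3 cos 48.8° = 56.19 m/s, v_y0 = 85.3 sin 48.8° = 64.18 m/s.
Time to reach x = 542 m: t = x / v_x = 542 / 56.19 = 9.646 s.
y = v_y0 t − ½ g t² = 64.18×9.646 − 5.000×9.646² = 154 m.

154 m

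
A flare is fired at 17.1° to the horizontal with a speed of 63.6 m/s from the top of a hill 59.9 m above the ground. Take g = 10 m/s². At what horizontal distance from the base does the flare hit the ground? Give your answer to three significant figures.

353 m

Components: v_x = 63.6 cos 17.1° = 60.79 m/s, v_y = 63.6 sin 17.1° = 18.70 m/s.
Vertical: 0 = 59.9 + 18.70 t − ½(10) t² ⇒ 5.000 t² − 18.70 t − 59.9 = 0.
t = [18.70 + √(349.7 + 1198)] / 10.00 = 5.804 s.
Horizontal: R = v_x · t = 60.79 × 5.804 = 353 m.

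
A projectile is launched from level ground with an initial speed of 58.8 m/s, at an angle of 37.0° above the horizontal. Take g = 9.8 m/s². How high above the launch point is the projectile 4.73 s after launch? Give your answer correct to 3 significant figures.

v_y0 = 58.8 sin 37.0° = 35.39 m/s.
y(t) = v_y0 t − ½ g t² = 35.39×4.73 − 4.900×4.73² = 57.8 m.

57.8 m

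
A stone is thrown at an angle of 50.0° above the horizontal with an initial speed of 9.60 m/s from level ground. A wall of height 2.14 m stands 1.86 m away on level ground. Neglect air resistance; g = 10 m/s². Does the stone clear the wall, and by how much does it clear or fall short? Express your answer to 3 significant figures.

v_x = 9.60 cos 50.0° = 6.171 m/s; v_y0 = 9.60 sin 50.0° = 7.354 m/s.
Time to reach the wall: t = 1.86 / 6.171 = 0.3014 s.
Height at that point: y = 7.354×0.3014 − 5.000×0.3014² = 1.762 m.
That is 2.14 − 1.762 = 0.378 m below the top of the wall, so the stone does not clear it.

No — it falls 0.378 m short of clearing the wall.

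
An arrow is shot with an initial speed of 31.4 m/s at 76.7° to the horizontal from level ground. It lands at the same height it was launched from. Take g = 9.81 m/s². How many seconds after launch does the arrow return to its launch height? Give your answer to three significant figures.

6.23 s

Vertical component: v_y = 31.4 sin 76.7° = 30.56 m/s.
For a projectile landing at launch height, time of flight is t = 2 v_y / g = 2 × 30.56 / 9.81 = 6.23 s.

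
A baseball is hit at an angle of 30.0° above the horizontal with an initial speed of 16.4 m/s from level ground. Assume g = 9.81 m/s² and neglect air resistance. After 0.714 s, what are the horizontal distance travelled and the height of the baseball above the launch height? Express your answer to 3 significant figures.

v_x = 16.4 cos 30.0° = 14.20 m/s; v_y0 = 16.4 sin 30.0° = 8.200 m/s.
x = v_x t = 14.20 × 0.714 = 10.1 m.
y = v_y0 t − ½ g t² = 8.200×0.714 − 4.905×0.714² = 3.35 m.

x = 10.1 m, y = 3.35 m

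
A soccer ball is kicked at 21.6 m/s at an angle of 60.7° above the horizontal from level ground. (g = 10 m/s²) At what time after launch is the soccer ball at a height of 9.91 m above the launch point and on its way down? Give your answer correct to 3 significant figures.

v_y0 = 21.6 sin 60.7° = 18.84 m/s.
Set y = v_y0 t − ½ g t² = 9.91: 5.000 t² − 18.84 t + 9.91 = 0.
t = [18.84 ± √(354.9 − 198.2)] / 10 = (18.84 ± 12.52) / 10, giving t = 0.632 s or t = 3.14 s.
On the way down corresponds to the larger root: t = 3.14 s.

3.14 s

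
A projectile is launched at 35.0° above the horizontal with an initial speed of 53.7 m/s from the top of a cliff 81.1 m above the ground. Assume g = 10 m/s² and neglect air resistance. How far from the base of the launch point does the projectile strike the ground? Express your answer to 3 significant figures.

359 m

Components: v_x = 53.7 cos 35.0° = 43.99 m/s, v_y = 53.7 sin 35.0° = 30.80 m/s.
Vertical: 0 = 81.1 + 30.80 t − ½(10) t² ⇒ 5.000 t² − 30.80 t − 81.1 = 0.
t = [30.80 + √(948.6 + 1622)] / 10.00 = 8.150 s.
Horizontal: R = v_x · t = 43.99 × 8.150 = 359 m.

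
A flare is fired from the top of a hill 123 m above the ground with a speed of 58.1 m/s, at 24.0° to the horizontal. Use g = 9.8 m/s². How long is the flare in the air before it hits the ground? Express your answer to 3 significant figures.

7.97 s

Vertical component: v_y = 58.1 sin 24.0° = 23.63 m/s.
Taking up as positive with launch at y = 123 m, landing at y = 0: 0 = 123 + 23.63 t − ½(9.8) t².
Solving 4.900 t² − 23.63 t − 123 = 0 gives t = [23.63 + √(23.63² + 4·4.900·123)] / 9.800 = 7.97 s.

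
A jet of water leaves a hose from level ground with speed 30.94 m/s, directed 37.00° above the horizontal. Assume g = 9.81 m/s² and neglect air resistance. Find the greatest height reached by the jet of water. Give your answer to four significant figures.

17.67 m

Vertical component of launch velocity: v_y = 30.94 sin 37.00° = 18.620 m/s.
At the highest point the vertical velocity is zero, so v_y² = 2 g h_max.
h_max = (18.620)² / (2 × 9.81) = 346.70 / 19.62 = 17.67 m.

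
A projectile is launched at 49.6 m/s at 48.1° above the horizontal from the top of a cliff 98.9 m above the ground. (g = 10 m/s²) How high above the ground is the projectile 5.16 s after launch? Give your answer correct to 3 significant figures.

156 m

v_y0 = 49.6 sin 48.1° = 36.92 m/s.
y(t) = 98.9 + v_y0 t − ½ g t² = 98.9 + 36.92×5.16 − ½×10×5.16² = 156 m.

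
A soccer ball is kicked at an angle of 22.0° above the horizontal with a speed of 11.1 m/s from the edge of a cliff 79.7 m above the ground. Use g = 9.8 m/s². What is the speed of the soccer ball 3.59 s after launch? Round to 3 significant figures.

v_x = 11.1 cos 22.0° = 10.29 m/s (constant).
v_y(t) = 11.1 sin 22.0° − g t = 4.158 − 9.8 × 3.59 = -31.02 m/s.
Speed = √(v_x² + v_y²) = √(105.9 + 962.2) = 32.7 m/s.

32.7 m/s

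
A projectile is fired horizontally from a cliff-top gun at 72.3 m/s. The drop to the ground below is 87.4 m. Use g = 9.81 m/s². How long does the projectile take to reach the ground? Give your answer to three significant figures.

4.22 s

The horizontal speed doesn't affect the fall. With v_y0 = 0, h = ½ g t².
t = √(2 × 87.4 / 9.81) = √17.82 = 4.22 s.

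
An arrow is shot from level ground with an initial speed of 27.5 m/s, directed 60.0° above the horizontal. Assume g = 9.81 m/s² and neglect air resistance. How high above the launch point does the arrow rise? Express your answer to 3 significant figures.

28.9 m

Vertical component of launch velocity: v_y = 27.5 sin 60.0° = 23.82 m/s.
At the highest point the vertical velocity is zero, so v_y² = 2 g h_max.
h_max = (23.82)² / (2 × 9.81) = 567.4 / 19.62 = 28.9 m.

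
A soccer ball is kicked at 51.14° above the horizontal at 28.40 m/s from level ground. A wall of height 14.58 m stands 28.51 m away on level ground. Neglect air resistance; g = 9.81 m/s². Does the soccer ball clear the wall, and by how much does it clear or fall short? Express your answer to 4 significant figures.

v_x = 28.40 cos 51.14° = 17.819 m/s; v_y0 = 28.40 sin 51.14° = 22.115 m/s.
Time to reach the wall: t = 28.51 / 17.819 = 1.6000 s.
Height at that point: y = 22.115×1.6000 − 4.905×1.6000² = 22.827 m.
That is 22.827 − 14.58 = 8.247 m above the top of the wall, so the soccer ball clears it.

Yes — it clears the wall by 8.247 m.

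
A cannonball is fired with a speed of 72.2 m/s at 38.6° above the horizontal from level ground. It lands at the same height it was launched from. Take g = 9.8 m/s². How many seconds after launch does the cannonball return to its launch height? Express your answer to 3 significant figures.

Vertical component: v_y = 72.2 sin 38.6° = 45.04 m/s.
For a projectile landing at launch height, time of flight is t = 2 v_y / g = 2 × 45.04 / 9.8 = 9.19 s.

9.19 s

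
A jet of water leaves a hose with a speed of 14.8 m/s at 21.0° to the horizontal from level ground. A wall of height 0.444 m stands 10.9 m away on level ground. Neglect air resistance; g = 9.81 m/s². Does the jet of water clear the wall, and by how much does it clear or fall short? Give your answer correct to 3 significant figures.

Yes — it clears the wall by 0.688 m.

v_x = 14.8 cos 21.0° = 13.82 m/s; v_y0 = 14.8 sin 21.0° = 5.304 m/s.
Time to reach the wall: t = 10.9 / 13.82 = 0.7887 s.
Height at that point: y = 5.304×0.7887 − 4.905×0.7887² = 1.132 m.
That is 1.132 − 0.444 = 0.688 m above the top of the wall, so the jet of water clears it.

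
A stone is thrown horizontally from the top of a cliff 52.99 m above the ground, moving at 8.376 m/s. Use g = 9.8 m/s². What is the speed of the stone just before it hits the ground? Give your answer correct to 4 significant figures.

Fall time: t = √(2 × 52.99 / 9.8) = 3.2885 s.
At impact: v_x = 8.376 m/s (unchanged), v_y = g t = 9.8 × 3.2885 = 32.227 m/s.
Speed = √(v_x² + v_y²) = √(70.157 + 1038.6) = 33.30 m/s.

33.30 m/s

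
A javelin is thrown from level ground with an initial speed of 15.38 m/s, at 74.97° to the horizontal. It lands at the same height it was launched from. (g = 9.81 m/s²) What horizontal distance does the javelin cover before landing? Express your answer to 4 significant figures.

Components: v_x = 15.38 cos 74.97° = 3.9884 m/s, v_y = 15.38 sin 74.97° = 14.854 m/s.
Time of flight (same landing height): t = 2 v_y / g = 2 × 14.854 / 9.81 = 3.0283 s.
Range: R = v_x · t = 3.9884 × 3.0283 = 12.08 m.

12.08 m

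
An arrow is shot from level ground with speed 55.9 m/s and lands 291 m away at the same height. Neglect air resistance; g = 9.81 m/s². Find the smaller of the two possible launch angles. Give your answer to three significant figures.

Level-ground range: R = v₀² sin(2θ)/g ⇒ sin 2θ = R g / v₀² = 291×9.81/55.9² = 0.9136.
2θ = arcsin(0.9136) = 66.01° or 180° − 66.01° = 113.99°.
So θ = 33.0° or θ = 57.0°.

33.0°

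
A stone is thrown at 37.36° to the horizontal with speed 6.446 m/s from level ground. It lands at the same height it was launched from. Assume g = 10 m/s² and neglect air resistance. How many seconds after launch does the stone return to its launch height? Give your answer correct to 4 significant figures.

Vertical component: v_y = 6.446 sin 37.36° = 3.9116 m/s.
For a projectile landing at launch height, time of flight is t = 2 v_y / g = 2 × 3.9116 / 10 = 0.7823 s.

0.7823 s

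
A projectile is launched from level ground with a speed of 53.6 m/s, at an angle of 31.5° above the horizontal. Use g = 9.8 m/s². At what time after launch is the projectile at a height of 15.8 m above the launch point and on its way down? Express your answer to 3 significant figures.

5.08 s

v_y0 = 53.6 sin 31.5° = 28.01 m/s.
Set y = v_y0 t − ½ g t² = 15.8: 4.900 t² − 28.01 t + 15.8 = 0.
t = [28.01 ± √(784.6 − 309.7)] / 9.8 = (28.01 ± 21.79) / 9.8, giving t = 0.635 s or t = 5.08 s.
On the way down corresponds to the larger root: t = 5.08 s.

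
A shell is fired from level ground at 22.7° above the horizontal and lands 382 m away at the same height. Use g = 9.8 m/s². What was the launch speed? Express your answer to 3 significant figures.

On level ground, R = v₀² sin(2θ) / g, so v₀ = √(R g / sin 2θ).
sin(2 × 22.7°) = 0.7120.
v₀ = √(382 × 9.8 / 0.7120) = √5258 = 72.5 m/s.

72.5 m/s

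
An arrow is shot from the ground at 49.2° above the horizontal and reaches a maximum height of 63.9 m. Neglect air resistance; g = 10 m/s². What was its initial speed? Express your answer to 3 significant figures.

At maximum height v_y = 0, so (v₀ sin θ)² = 2 g H.
v₀ sin 49.2° = √(2 × 10 × 63.9) = 35.75 m/s.
v₀ = 35.75 / sin 49.2° = 35.75 / 0.7570 = 47.2 m/s.

47.2 m/s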